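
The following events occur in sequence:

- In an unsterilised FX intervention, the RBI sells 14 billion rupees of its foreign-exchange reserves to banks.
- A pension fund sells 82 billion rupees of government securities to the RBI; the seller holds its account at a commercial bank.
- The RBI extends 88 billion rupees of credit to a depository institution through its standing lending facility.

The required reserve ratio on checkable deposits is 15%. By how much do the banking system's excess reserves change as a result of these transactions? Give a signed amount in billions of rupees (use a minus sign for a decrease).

+143.7 billion

FX sale 14 billion rupees: reserves −14B, deposits 0.
Asset purchase (from non-banks) 82 billion rupees: reserves +82B, deposits +82B.
Discount-window loan 88 billion rupees: reserves +88B, deposits 0.
Totals: Δreserves = +156B, Δdeposits = +82B.
Δrequired reserves = 15% × +82B = +12.3B.
Δexcess reserves = Δreserves − Δrequired = +156B − (+12.3B) = +143.7 billion.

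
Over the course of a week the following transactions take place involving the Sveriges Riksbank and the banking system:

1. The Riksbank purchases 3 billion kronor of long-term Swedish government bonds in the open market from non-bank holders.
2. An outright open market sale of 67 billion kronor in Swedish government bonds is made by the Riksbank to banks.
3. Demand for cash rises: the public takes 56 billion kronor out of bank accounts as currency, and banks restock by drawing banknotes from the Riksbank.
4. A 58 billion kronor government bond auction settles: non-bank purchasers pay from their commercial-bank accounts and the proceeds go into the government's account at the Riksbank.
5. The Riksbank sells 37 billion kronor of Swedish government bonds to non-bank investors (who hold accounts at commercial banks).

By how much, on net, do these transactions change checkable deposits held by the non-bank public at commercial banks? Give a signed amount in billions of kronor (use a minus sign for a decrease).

-148 billion

Riksbank balance sheet:
  Assets:      Securities −101B
  Liabilities: Bank reserves −215B, Currency in circulation +56B, Government deposits +58B
Commercial banking system:
  Assets:      Reserves at CB −215B, Securities +67B
  Liabilities: Checkable deposits −148B
So the change in checkable deposits held by the non-bank public at commercial banks is -148 billion.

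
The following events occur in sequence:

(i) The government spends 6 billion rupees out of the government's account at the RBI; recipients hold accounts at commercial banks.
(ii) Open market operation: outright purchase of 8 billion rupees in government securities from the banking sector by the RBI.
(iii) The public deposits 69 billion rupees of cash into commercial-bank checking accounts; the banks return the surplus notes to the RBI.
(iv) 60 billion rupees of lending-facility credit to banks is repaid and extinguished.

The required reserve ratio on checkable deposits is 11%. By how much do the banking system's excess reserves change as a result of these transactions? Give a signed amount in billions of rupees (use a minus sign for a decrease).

Government spending 6 billion rupees: reserves +6B, deposits +6B.
OMO purchase (from banks) 8 billion rupees: reserves +8B, deposits 0.
Currency deposit 69 billion rupees: reserves +69B, deposits +69B.
Discount-window repayment 60 billion rupees: reserves −60B, deposits 0.
Totals: Δreserves = +23B, Δdeposits = +75B.
Δrequired reserves = 11% × +75B = +8.25B.
Δexcess reserves = Δreserves − Δrequired = +23B − (+8.25B) = +14.75 billion.

+14.75 billion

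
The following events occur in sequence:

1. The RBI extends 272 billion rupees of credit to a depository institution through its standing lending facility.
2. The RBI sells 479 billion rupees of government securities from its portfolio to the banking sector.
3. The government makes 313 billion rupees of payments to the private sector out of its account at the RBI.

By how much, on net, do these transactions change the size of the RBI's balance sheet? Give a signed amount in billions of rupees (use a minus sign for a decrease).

-207 billion

RBI balance sheet:
  Assets:      Securities −479B, Loans to banks +272B
  Liabilities: Bank reserves +106B, Government deposits −313B
Commercial banking system:
  Assets:      Reserves at CB +106B, Securities +479B
  Liabilities: Checkable deposits +313B, Borrowings from CB +272B
Change in total RBI assets = -207 billion.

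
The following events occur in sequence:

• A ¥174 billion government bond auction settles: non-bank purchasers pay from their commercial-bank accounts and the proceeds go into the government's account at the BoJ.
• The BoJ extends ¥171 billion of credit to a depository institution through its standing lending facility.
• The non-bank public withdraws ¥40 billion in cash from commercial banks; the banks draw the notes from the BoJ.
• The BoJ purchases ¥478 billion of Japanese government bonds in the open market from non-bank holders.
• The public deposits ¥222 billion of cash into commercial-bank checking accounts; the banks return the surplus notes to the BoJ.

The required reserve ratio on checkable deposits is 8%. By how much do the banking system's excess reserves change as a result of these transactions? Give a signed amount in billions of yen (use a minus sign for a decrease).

+¥618.12 billion

Government account inflow ¥174 billion: reserves −¥174B, deposits −¥174B.
Discount-window loan ¥171 billion: reserves +¥171B, deposits 0.
Currency withdrawal ¥40 billion: reserves −¥40B, deposits −¥40B.
Asset purchase (from non-banks) ¥478 billion: reserves +¥478B, deposits +¥478B.
Currency deposit ¥222 billion: reserves +¥222B, deposits +¥222B.
Totals: Δreserves = +¥657B, Δdeposits = +¥486B.
Δrequired reserves = 8% × +¥486B = +¥38.88B.
Δexcess reserves = Δreserves − Δrequired = +¥657B − (+¥38.88B) = +¥618.12 billion.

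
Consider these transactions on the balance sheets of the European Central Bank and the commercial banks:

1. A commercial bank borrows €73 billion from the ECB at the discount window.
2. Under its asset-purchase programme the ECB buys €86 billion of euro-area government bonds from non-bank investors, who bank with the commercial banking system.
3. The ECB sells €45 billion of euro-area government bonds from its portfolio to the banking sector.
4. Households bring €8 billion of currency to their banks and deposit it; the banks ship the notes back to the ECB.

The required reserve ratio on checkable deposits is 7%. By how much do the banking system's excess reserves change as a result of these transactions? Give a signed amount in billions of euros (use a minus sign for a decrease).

Discount-window loan €73 billion: reserves +€73B, deposits 0.
Asset purchase (from non-banks) €86 billion: reserves +€86B, deposits +€86B.
OMO sale (to banks) €45 billion: reserves −€45B, deposits 0.
Currency deposit €8 billion: reserves +€8B, deposits +€8B.
Totals: Δreserves = +€122B, Δdeposits = +€94B.
Δrequired reserves = 7% × +€94B = +€6.58B.
Δexcess reserves = Δreserves − Δrequired = +€122B − (+€6.58B) = +€115.42 billion.

+€115.42 billion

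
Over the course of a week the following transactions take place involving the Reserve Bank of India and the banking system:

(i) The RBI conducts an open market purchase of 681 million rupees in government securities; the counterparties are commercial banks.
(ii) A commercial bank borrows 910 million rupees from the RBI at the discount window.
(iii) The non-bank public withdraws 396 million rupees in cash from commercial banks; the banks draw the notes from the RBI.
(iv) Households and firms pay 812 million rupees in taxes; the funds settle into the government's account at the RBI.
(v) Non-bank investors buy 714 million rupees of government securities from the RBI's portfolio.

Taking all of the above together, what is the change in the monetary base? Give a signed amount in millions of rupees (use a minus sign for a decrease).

+65 million

RBI balance sheet:
  Assets:      Securities −33M, Loans to banks +910M
  Liabilities: Bank reserves −331M, Currency in circulation +396M, Government deposits +812M
Monetary base = currency + reserves: +396M + (−331M) = +65 million.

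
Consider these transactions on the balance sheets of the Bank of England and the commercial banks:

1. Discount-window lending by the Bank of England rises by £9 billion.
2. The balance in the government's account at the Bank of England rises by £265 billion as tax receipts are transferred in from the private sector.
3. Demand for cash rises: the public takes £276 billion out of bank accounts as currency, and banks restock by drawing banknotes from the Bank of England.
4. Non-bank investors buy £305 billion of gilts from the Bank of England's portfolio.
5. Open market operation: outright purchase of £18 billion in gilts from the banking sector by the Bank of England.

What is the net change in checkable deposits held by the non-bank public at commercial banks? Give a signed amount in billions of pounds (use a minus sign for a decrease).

Bank of England balance sheet:
  Assets:      Securities −£287B, Loans to banks +£9B
  Liabilities: Bank reserves −£819B, Currency in circulation +£276B, Government deposits +£265B
Commercial banking system:
  Assets:      Reserves at CB −£819B, Securities −£18B
  Liabilities: Checkable deposits −£846B, Borrowings from CB +£9B
So the change in checkable deposits held by the non-bank public at commercial banks is -£846 billion.

-£846 billion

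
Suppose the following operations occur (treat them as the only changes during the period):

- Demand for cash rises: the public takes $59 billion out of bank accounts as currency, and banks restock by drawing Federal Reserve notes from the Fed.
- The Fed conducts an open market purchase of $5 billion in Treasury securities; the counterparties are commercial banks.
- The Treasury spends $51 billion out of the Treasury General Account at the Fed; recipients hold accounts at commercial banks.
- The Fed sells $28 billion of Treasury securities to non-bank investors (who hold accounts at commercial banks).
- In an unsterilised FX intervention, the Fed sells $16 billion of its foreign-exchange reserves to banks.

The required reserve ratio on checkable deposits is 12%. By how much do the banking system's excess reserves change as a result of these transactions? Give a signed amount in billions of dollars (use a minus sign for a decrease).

Currency withdrawal $59 billion: reserves −$59B, deposits −$59B.
OMO purchase (from banks) $5 billion: reserves +$5B, deposits 0.
Government spending $51 billion: reserves +$51B, deposits +$51B.
Asset sale (to non-banks) $28 billion: reserves −$28B, deposits −$28B.
FX sale $16 billion: reserves −$16B, deposits 0.
Totals: Δreserves = −$47B, Δdeposits = −$36B.
Δrequired reserves = 12% × −$36B = −$4.32B.
Δexcess reserves = Δreserves − Δrequired = −$47B − (−$4.32B) = -$42.68 billion.

-$42.68 billion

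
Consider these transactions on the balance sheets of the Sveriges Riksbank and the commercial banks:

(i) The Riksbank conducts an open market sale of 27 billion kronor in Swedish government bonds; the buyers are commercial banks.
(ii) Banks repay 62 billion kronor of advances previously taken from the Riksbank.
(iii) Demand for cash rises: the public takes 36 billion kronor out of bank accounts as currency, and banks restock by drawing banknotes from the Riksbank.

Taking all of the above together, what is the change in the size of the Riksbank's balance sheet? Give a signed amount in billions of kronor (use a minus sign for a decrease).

OMO sale (to banks) 27 billion kronor: a Riksbank asset is shed → −27B.
Discount-window repayment 62 billion kronor: a Riksbank asset is shed → −62B.
Currency withdrawal 36 billion kronor: only the composition of liabilities changes → 0.
Net: −27 − 62 + 0 = -89 billion.

-89 billion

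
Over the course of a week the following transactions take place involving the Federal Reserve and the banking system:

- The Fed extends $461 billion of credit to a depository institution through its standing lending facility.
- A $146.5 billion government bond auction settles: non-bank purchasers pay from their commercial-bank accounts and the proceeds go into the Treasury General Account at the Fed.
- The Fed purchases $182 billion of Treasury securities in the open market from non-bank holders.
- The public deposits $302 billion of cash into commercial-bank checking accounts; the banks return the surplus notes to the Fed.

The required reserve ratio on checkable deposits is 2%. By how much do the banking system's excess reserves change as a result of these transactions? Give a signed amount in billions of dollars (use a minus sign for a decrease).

+$791.75 billion

Discount-window loan $461 billion: reserves +$461B, deposits 0.
Government account inflow $146.5 billion: reserves −$146.5B, deposits −$146.5B.
Asset purchase (from non-banks) $182 billion: reserves +$182B, deposits +$182B.
Currency deposit $302 billion: reserves +$302B, deposits +$302B.
Totals: Δreserves = +$798.5B, Δdeposits = +$337.5B.
Δrequired reserves = 2% × +$337.5B = +$6.75B.
Δexcess reserves = Δreserves − Δrequired = +$798.5B − (+$6.75B) = +$791.75 billion.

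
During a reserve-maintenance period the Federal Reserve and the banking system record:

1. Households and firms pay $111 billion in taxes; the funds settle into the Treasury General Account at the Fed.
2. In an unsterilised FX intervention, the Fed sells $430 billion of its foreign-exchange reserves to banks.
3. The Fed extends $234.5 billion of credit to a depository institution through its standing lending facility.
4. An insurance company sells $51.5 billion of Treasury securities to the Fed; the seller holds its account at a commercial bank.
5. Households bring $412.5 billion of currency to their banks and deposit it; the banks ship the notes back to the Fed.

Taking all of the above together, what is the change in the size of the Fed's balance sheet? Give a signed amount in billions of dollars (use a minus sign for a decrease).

Government account inflow $111 billion: only the composition of liabilities changes → 0.
FX sale $430 billion: a Fed asset is shed → −$430B.
Discount-window loan $234.5 billion: a Fed asset is acquired → +$234.5B.
Asset purchase (from non-banks) $51.5 billion: a Fed asset is acquired → +$51.5B.
Currency deposit $412.5 billion: only the composition of liabilities changes → 0.
Net: 0 − 430 + 234.5 + 51.5 + 0 = -$144 billion.

-$144 billion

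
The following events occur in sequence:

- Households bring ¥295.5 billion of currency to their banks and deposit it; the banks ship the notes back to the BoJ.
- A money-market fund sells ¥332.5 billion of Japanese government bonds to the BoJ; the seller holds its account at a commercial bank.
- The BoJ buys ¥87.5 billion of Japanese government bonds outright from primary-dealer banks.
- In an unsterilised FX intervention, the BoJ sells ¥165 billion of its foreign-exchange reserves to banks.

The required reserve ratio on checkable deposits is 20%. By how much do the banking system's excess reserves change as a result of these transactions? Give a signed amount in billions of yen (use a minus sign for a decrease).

+¥424.9 billion

Currency deposit ¥295.5 billion: reserves +¥295.5B, deposits +¥295.5B.
Asset purchase (from non-banks) ¥332.5 billion: reserves +¥332.5B, deposits +¥332.5B.
OMO purchase (from banks) ¥87.5 billion: reserves +¥87.5B, deposits 0.
FX sale ¥165 billion: reserves −¥165B, deposits 0.
Totals: Δreserves = +¥550.5B, Δdeposits = +¥628B.
Δrequired reserves = 20% × +¥628B = +¥125.6B.
Δexcess reserves = Δreserves − Δrequired = +¥550.5B − (+¥125.6B) = +¥424.9 billion.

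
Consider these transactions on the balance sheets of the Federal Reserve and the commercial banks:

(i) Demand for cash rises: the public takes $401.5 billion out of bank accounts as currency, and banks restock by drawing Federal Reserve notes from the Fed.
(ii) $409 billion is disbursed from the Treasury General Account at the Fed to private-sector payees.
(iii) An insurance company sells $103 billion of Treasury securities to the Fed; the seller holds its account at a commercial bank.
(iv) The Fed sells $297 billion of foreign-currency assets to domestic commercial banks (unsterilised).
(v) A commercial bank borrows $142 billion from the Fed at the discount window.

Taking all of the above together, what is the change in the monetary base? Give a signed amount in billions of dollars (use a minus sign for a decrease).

Currency withdrawal $401.5 billion: just a shift between currency and reserves — both are base money → 0.
Government spending $409 billion: a non-base liability converts back to reserves → +$409B.
Asset purchase (from non-banks) $103 billion: Fed balance sheet expands → +$103B.
FX sale $297 billion: Fed balance sheet contracts → −$297B.
Discount-window loan $142 billion: Fed balance sheet expands → +$142B.
Net: 0 + 409 + 103 − 297 + 142 = +$357 billion.

+$357 billion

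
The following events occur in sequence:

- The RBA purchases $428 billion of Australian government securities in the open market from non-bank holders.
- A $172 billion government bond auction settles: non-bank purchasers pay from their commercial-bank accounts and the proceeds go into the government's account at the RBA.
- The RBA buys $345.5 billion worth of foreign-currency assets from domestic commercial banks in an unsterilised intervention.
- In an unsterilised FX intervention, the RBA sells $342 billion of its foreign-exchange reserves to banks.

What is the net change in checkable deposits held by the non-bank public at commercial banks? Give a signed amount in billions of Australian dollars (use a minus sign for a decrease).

+$256 billion

RBA balance sheet:
  Assets:      Securities +$428B, Foreign assets +$3.5B
  Liabilities: Bank reserves +$259.5B, Government deposits +$172B
Commercial banking system:
  Assets:      Reserves at CB +$259.5B, Foreign assets −$3.5B
  Liabilities: Checkable deposits +$256B
So the change in checkable deposits held by the non-bank public at commercial banks is +$256 billion.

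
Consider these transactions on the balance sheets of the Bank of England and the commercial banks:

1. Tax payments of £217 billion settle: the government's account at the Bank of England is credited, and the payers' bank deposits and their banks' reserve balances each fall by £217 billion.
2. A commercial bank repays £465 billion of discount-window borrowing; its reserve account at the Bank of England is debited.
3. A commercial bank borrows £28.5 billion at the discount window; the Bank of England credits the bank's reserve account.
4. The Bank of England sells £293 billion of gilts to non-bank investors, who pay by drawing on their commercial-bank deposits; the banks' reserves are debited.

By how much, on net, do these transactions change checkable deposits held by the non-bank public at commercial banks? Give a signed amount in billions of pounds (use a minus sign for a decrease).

-£510 billion

Government account inflow £217 billion: non-bank counterparties' bank balances fall → −£217B.
Discount-window repayment £465 billion: the counterparty is a bank, so public deposits are unchanged → 0.
Discount-window loan £28.5 billion: the counterparty is a bank, so public deposits are unchanged → 0.
Asset sale (to non-banks) £293 billion: non-bank counterparties' bank balances fall → −£293B.
Net: −217 + 0 + 0 − 293 = -£510 billion.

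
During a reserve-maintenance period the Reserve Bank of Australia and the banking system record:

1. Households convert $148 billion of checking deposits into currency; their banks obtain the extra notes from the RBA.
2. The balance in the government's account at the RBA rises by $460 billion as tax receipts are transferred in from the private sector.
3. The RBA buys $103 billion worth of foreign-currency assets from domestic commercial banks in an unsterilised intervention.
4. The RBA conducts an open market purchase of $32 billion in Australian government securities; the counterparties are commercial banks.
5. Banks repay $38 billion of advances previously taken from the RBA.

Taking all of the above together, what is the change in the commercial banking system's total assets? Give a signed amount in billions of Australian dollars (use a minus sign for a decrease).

Currency withdrawal $148 billion: bank balance sheets shrink → −$148B.
Government account inflow $460 billion: bank balance sheets shrink → −$460B.
FX purchase $103 billion: just an asset swap on bank balance sheets → 0.
OMO purchase (from banks) $32 billion: just an asset swap on bank balance sheets → 0.
Discount-window repayment $38 billion: bank balance sheets shrink → −$38B.
Net: −148 − 460 + 0 + 0 − 38 = -$646 billion.

-$646 billion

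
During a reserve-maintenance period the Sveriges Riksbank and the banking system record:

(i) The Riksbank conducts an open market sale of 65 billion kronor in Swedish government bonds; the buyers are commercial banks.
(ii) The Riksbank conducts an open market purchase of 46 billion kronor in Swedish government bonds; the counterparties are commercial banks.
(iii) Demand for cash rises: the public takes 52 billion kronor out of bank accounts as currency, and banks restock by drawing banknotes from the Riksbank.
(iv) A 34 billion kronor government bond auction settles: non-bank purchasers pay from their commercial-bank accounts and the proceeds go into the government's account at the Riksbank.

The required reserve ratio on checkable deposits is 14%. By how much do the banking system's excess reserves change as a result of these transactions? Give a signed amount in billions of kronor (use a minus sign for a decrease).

OMO sale (to banks) 65 billion kronor: reserves −65B, deposits 0.
OMO purchase (from banks) 46 billion kronor: reserves +46B, deposits 0.
Currency withdrawal 52 billion kronor: reserves −52B, deposits −52B.
Government account inflow 34 billion kronor: reserves −34B, deposits −34B.
Totals: Δreserves = −105B, Δdeposits = −86B.
Δrequired reserves = 14% × −86B = −12.04B.
Δexcess reserves = Δreserves − Δrequired = −105B − (−12.04B) = -92.96 billion.

-92.96 billion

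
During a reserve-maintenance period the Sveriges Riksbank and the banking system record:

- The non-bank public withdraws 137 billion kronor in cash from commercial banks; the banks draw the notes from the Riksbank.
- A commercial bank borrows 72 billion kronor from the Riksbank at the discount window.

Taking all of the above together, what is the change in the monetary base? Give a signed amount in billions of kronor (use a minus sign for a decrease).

+72 billion

Riksbank balance sheet:
  Assets:      Loans to banks +72B
  Liabilities: Bank reserves −65B, Currency in circulation +137B
Monetary base = currency + reserves: +137B + (−65B) = +72 billion.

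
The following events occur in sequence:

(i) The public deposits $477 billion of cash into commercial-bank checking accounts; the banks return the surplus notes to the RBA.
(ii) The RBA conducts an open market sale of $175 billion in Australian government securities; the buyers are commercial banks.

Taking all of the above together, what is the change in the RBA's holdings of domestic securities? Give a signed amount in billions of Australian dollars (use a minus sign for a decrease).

-$175 billion

Currency deposit $477 billion: the RBA's securities portfolio is untouched → 0.
OMO sale (to banks) $175 billion: securities removed from the RBA's portfolio → −$175B.
Net: 0 − 175 = -$175 billion.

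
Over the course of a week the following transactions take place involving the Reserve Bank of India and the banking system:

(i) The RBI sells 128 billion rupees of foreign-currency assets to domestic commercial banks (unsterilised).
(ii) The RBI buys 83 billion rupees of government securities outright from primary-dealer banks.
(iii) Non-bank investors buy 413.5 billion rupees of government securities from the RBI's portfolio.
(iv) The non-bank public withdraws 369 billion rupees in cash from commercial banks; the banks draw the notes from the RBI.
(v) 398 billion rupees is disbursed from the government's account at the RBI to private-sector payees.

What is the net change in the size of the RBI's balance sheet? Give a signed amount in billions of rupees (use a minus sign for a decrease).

RBI balance sheet:
  Assets:      Securities −330.5B, Foreign assets −128B
  Liabilities: Bank reserves −429.5B, Currency in circulation +369B, Government deposits −398B
Commercial banking system:
  Assets:      Reserves at CB −429.5B, Securities −83B, Foreign assets +128B
  Liabilities: Checkable deposits −384.5B
Change in total RBI assets = -458.5 billion.

-458.5 billion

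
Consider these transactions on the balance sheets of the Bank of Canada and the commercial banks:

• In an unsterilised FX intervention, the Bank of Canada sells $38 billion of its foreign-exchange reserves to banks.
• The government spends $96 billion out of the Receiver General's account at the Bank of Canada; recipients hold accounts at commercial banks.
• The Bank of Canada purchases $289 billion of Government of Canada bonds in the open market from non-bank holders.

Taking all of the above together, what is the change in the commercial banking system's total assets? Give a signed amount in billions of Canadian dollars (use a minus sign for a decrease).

Bank of Canada balance sheet:
  Assets:      Securities +$289B, Foreign assets −$38B
  Liabilities: Bank reserves +$347B, Government deposits −$96B
Commercial banking system:
  Assets:      Reserves at CB +$347B, Foreign assets +$38B
  Liabilities: Checkable deposits +$385B
Change in total bank assets = +$385 billion.

+$385 billion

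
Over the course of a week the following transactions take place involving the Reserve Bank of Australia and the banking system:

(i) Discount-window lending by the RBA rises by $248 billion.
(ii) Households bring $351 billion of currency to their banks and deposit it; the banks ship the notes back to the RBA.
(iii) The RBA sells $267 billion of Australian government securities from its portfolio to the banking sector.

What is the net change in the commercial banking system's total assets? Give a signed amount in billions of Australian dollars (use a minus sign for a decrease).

RBA balance sheet:
  Assets:      Securities −$267B, Loans to banks +$248B
  Liabilities: Bank reserves +$332B, Currency in circulation −$351B
Commercial banking system:
  Assets:      Reserves at CB +$332B, Securities +$267B
  Liabilities: Checkable deposits +$351B, Borrowings from CB +$248B
Change in total bank assets = +$599 billion.

+$599 billion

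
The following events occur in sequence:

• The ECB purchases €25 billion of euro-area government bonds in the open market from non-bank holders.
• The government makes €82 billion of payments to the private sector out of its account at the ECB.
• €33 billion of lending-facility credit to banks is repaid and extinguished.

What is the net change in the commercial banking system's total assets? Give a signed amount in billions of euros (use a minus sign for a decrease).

+€74 billion

Asset purchase (from non-banks) €25 billion: bank balance sheets expand → +€25B.
Government spending €82 billion: bank balance sheets expand → +€82B.
Discount-window repayment €33 billion: bank balance sheets shrink → −€33B.
Net: 25 + 82 − 33 = +€74 billion.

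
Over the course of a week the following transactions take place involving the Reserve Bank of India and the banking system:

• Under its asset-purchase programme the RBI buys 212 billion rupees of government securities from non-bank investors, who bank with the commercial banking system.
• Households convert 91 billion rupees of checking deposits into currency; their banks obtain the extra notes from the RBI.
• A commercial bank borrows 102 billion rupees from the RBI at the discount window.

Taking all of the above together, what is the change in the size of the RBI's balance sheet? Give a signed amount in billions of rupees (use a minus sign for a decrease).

+314 billion

Asset purchase (from non-banks) 212 billion rupees: an RBI asset is acquired → +212B.
Currency withdrawal 91 billion rupees: only the composition of liabilities changes → 0.
Discount-window loan 102 billion rupees: an RBI asset is acquired → +102B.
Net: 212 + 0 + 102 = +314 billion.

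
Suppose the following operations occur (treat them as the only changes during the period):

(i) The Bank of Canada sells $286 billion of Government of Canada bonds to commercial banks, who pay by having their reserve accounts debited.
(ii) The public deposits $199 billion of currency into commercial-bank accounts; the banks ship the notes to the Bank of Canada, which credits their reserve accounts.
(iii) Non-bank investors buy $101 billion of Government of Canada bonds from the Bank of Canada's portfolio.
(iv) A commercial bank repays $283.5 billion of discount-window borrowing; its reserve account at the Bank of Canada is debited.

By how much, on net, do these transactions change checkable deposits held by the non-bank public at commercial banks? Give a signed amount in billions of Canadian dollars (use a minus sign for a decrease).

Bank of Canada balance sheet:
  Assets:      Securities −$387B, Loans to banks −$283.5B
  Liabilities: Bank reserves −$471.5B, Currency in circulation −$199B
Commercial banking system:
  Assets:      Reserves at CB −$471.5B, Securities +$286B
  Liabilities: Checkable deposits +$98B, Borrowings from CB −$283.5B
So the change in checkable deposits held by the non-bank public at commercial banks is +$98 billion.

+$98 billion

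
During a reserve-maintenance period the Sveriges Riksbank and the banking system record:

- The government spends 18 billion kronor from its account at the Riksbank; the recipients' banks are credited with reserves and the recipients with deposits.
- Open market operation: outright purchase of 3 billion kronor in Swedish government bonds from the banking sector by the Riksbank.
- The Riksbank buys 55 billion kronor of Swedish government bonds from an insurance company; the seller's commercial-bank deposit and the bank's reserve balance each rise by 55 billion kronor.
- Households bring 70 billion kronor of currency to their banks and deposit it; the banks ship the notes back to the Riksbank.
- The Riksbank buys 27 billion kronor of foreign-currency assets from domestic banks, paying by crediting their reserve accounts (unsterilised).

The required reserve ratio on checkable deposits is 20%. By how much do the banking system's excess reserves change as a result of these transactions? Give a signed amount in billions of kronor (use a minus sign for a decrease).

Government spending 18 billion kronor: reserves +18B, deposits +18B.
OMO purchase (from banks) 3 billion kronor: reserves +3B, deposits 0.
Asset purchase (from non-banks) 55 billion kronor: reserves +55B, deposits +55B.
Currency deposit 70 billion kronor: reserves +70B, deposits +70B.
FX purchase 27 billion kronor: reserves +27B, deposits 0.
Totals: Δreserves = +173B, Δdeposits = +143B.
Δrequired reserves = 20% × +143B = +28.6B.
Δexcess reserves = Δreserves − Δrequired = +173B − (+28.6B) = +144.4 billion.

+144.4 billion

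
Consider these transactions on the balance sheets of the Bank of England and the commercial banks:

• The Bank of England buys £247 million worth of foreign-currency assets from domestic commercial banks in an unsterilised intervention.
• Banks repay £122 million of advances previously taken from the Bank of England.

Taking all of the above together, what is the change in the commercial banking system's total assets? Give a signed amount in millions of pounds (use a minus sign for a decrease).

-£122 million

FX purchase £247 million: just an asset swap on bank balance sheets → 0.
Discount-window repayment £122 million: bank balance sheets shrink → −£122M.
Net: 0 − 122 = -£122 million.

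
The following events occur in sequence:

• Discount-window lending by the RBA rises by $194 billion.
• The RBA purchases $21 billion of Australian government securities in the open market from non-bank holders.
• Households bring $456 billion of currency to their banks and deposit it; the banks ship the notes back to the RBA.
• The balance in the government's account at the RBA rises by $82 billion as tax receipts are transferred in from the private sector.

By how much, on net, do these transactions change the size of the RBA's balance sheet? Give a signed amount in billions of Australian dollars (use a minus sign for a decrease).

+$215 billion

RBA balance sheet:
  Assets:      Securities +$21B, Loans to banks +$194B
  Liabilities: Bank reserves +$589B, Currency in circulation −$456B, Government deposits +$82B
Change in total RBA assets = +$215 billion.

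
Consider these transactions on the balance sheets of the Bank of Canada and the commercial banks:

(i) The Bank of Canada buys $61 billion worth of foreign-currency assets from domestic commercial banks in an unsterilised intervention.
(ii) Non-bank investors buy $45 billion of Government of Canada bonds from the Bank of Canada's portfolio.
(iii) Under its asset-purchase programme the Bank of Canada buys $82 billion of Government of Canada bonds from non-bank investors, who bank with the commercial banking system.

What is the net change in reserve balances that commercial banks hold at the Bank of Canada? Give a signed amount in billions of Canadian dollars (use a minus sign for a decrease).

Bank of Canada balance sheet:
  Assets:      Securities +$37B, Foreign assets +$61B
  Liabilities: Bank reserves +$98B
So the change in reserve balances that commercial banks hold at the Bank of Canada is +$98 billion.

+$98 billion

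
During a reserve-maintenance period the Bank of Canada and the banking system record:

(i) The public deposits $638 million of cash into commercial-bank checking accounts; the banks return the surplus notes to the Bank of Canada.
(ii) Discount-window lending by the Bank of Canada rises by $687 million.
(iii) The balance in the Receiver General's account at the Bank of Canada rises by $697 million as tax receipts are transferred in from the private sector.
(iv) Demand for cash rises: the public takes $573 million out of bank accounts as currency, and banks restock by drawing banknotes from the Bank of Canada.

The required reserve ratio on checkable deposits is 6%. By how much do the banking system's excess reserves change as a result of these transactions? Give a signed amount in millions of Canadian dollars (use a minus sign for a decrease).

Currency deposit $638 million: reserves +$638M, deposits +$638M.
Discount-window loan $687 million: reserves +$687M, deposits 0.
Government account inflow $697 million: reserves −$697M, deposits −$697M.
Currency withdrawal $573 million: reserves −$573M, deposits −$573M.
Totals: Δreserves = +$55M, Δdeposits = −$632M.
Δrequired reserves = 6% × −$632M = −$37.92M.
Δexcess reserves = Δreserves − Δrequired = +$55M − (−$37.92M) = +$92.92 million.

+$92.92 million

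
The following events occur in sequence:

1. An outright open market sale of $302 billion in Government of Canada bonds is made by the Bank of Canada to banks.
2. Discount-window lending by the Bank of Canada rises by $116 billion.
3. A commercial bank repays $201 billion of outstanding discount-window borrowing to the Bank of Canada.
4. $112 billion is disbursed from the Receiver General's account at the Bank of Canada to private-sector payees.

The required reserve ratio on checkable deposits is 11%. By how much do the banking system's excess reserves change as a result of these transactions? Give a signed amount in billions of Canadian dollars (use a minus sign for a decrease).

OMO sale (to banks) $302 billion: reserves −$302B, deposits 0.
Discount-window loan $116 billion: reserves +$116B, deposits 0.
Discount-window repayment $201 billion: reserves −$201B, deposits 0.
Government spending $112 billion: reserves +$112B, deposits +$112B.
Totals: Δreserves = −$275B, Δdeposits = +$112B.
Δrequired reserves = 11% × +$112B = +$12.32B.
Δexcess reserves = Δreserves − Δrequired = −$275B − (+$12.32B) = -$287.32 billion.

-$287.32 billion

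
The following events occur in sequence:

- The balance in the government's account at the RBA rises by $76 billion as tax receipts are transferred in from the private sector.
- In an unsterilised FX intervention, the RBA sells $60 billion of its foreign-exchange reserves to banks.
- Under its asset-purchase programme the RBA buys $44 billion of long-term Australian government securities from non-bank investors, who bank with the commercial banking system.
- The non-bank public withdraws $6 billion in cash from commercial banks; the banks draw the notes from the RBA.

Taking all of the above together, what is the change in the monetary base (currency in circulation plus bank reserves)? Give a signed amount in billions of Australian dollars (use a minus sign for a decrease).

Government account inflow $76 billion: reserves shift to a non-base liability → −$76B.
FX sale $60 billion: RBA balance sheet contracts → −$60B.
Asset purchase (from non-banks) $44 billion: RBA balance sheet expands → +$44B.
Currency withdrawal $6 billion: just a shift between currency and reserves — both are base money → 0.
Net: −76 − 60 + 44 + 0 = -$92 billion.

-$92 billion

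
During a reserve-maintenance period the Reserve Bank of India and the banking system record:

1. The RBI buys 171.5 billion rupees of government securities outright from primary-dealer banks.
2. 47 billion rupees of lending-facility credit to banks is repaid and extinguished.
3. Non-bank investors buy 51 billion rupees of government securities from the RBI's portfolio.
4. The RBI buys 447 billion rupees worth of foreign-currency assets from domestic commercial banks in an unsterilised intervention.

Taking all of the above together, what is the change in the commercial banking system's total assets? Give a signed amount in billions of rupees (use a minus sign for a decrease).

OMO purchase (from banks) 171.5 billion rupees: just an asset swap on bank balance sheets → 0.
Discount-window repayment 47 billion rupees: bank balance sheets shrink → −47B.
Asset sale (to non-banks) 51 billion rupees: bank balance sheets shrink → −51B.
FX purchase 447 billion rupees: just an asset swap on bank balance sheets → 0.
Net: 0 − 47 − 51 + 0 = -98 billion.

-98 billion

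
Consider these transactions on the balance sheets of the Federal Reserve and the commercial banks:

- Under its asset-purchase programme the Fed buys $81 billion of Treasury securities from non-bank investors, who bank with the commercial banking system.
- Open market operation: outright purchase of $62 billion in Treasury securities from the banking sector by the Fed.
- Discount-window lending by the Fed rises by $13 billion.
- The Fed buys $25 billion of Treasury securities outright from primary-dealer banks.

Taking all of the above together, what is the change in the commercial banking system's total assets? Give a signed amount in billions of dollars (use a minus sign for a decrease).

Asset purchase (from non-banks) $81 billion: bank balance sheets expand → +$81B.
OMO purchase (from banks) $62 billion: just an asset swap on bank balance sheets → 0.
Discount-window loan $13 billion: bank balance sheets expand → +$13B.
OMO purchase (from banks) $25 billion: just an asset swap on bank balance sheets → 0.
Net: 81 + 0 + 13 + 0 = +$94 billion.

+$94 billion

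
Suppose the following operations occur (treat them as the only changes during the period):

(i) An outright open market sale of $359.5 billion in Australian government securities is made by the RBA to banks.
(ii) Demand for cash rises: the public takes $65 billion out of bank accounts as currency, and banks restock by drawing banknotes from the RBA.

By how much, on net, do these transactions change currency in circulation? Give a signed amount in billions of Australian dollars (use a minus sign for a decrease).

+$65 billion

OMO sale (to banks) $359.5 billion: no currency enters or leaves circulation → 0.
Currency withdrawal $65 billion: notes leave the central bank → +$65B.
Net: 0 + 65 = +$65 billion.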